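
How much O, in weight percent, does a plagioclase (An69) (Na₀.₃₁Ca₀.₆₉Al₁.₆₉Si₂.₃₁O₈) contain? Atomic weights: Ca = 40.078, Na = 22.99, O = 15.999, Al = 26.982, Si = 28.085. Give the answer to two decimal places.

Molar mass of Na₀.₃₁Ca₀.₆₉Al₁.₆₉Si₂.₃₁O₈: 0.31·22.99 + 0.69·40.078 + 1.69·26.982 + 2.31·28.085 + 8·15.999 = 273.249 g/mol.
Mass of O per formula unit: 8 × 15.999 = 127.992 g.
Weight fraction O = 127.992 / 273.249 = 0.4684.

46.84 weight percent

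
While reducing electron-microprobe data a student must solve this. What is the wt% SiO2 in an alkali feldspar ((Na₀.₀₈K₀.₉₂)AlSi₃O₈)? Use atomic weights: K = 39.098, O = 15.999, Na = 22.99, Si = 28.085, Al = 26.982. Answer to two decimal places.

Molar mass of (Na₀.₀₈K₀.₉₂)AlSi₃O₈ = 0.08*22.99 + 0.92*39.098 + 1*26.982 + 3*28.085 + 8*15.999 = 277.038 g/mol.
Each formula unit contains 3 Si, equivalent to 3/1 = 3.0000 mol SiO2.
M(SiO2) = 1×28.085 + 2×15.999 = 60.083 g/mol.
Mass of SiO2 per formula unit = 3.0000 × 60.083 = 180.249 g.
SiO2 wt% = 180.249 / 277.038 × 100 = 65.06%.

65.06 wt%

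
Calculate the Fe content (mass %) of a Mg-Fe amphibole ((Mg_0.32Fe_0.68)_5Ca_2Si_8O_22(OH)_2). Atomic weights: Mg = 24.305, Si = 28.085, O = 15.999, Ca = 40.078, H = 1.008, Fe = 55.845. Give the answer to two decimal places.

20.65 mass %

Formula mass = 1.60*24.305 + 3.40*55.845 + 2*40.078 + 8*28.085 + 24*15.999 + 2*1.008 = 919.589 g/mol, of which 189.873 g is Fe.
So Fe makes up 189.873/919.589 = 0.2065 of the mass, i.e. 20.65%.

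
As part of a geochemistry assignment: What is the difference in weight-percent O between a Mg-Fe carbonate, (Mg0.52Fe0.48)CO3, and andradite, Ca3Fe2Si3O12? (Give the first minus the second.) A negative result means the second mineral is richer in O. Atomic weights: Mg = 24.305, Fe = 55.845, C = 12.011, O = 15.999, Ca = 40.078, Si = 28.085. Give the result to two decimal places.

First mineral: 47.997 g O in 99.452 g formula = 48.26 wt% O.
Second mineral: 191.988 g O in 508.167 g formula = 37.78 wt% O.
48.26% − 37.78% gives a difference of 10.48 percentage points.

10.48 percentage points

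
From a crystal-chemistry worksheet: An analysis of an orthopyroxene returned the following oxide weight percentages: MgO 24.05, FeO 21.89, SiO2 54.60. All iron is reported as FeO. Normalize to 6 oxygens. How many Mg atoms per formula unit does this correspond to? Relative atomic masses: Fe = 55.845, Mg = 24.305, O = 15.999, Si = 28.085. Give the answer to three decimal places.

1.317 Mg apfu

MgO: 24.05/40.304 = 0.59671 mol → 0.59671 mol Mg, 0.59671 mol O.
FeO: 21.89/71.844 = 0.30469 mol → 0.30469 mol Fe, 0.30469 mol O.
SiO2: 54.60/60.083 = 0.90874 mol → 0.90874 mol Si, 1.81748 mol O.
Total oxygen = 2.71888 mol. Normalization factor = 6/2.71888 = 2.20679.
Mg per 6 O = 0.59671 × 2.20679 = 1.317.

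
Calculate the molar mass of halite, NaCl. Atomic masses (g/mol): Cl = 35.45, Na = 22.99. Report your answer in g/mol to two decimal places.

58.44 g/mol

The formula mass is the sum 1(22.99) + 1(35.45).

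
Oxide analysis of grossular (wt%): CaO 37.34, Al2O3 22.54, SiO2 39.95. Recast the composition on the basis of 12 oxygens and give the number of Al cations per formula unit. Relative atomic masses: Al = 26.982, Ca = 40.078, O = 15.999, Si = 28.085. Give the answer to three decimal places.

CaO: 37.34/56.077 = 0.66587 mol → 0.66587 mol Ca, 0.66587 mol O.
Al2O3: 22.54/101.961 = 0.22106 mol → 0.44212 mol Al, 0.66318 mol O.
SiO2: 39.95/60.083 = 0.66491 mol → 0.66491 mol Si, 1.32982 mol O.
Total oxygen = 2.65887 mol. Normalization factor = 12/2.65887 = 4.51320.
Al per 12 O = 0.44212 × 4.51320 = 1.995.

1.995 Al apfu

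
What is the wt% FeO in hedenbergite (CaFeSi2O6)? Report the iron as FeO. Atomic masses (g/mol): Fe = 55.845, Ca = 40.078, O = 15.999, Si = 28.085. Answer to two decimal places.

Formula mass = 248.087 g/mol.
1 Fe → 1.0000 mol FeO per formula unit; M(FeO) = 71.844, so FeO mass = 71.844 g.
71.844/248.087 × 100 = 28.96 wt%.

28.96 wt%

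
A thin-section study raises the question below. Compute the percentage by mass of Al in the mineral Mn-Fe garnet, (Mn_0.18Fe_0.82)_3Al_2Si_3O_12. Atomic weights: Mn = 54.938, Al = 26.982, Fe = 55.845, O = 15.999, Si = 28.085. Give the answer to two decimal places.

M((Mn_0.18Fe_0.82)_3Al_2Si_3O_12) = 497.252 g/mol.
Al contributes 2 × 26.982 = 53.964 g per mole.
53.964/497.252 = 0.1085 → 10.85%.

10.85 mass %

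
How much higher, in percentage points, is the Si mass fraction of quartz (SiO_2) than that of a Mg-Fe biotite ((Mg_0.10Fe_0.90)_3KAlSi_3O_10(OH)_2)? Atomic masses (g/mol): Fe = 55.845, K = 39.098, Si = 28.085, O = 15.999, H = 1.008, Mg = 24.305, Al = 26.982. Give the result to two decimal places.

M(SiO_2) = 60.083 g/mol, so wt% Si = 28.085/60.083 × 100 = 46.74%.
M((Mg_0.10Fe_0.90)_3KAlSi_3O_10(OH)_2) = 502.412 g/mol, so wt% Si = 84.255/502.412 × 100 = 16.77%.
46.74 − 16.77 = 29.97 pp.

29.97 percentage points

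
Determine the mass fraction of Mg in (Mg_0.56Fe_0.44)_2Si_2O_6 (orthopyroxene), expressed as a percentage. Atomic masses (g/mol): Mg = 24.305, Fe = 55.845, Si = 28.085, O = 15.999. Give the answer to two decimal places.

11.91 mass %

Formula mass = 1.12*24.305 + 0.88*55.845 + 2*28.085 + 6*15.999 = 228.529 g/mol, of which 27.222 g is Mg.
So Mg makes up 27.222/228.529 = 0.1191 of the mass, i.e. 11.91%.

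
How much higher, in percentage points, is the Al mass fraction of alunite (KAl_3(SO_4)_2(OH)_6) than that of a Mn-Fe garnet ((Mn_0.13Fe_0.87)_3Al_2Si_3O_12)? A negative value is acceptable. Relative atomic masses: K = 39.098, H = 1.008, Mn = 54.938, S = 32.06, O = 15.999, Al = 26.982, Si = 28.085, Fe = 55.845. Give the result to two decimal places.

M(KAl_3(SO_4)_2(OH)_6) = 414.198 g/mol, so wt% Al = 80.946/414.198 × 100 = 19.54%.
M((Mn_0.13Fe_0.87)_3Al_2Si_3O_12) = 497.388 g/mol, so wt% Al = 53.964/497.388 × 100 = 10.85%.
19.54 − 10.85 = 8.69 pp.

8.69 percentage points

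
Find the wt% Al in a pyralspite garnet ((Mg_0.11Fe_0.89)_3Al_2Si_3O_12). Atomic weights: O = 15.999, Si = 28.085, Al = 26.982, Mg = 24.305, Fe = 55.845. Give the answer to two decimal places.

Formula mass = 0.33×24.305 + 2.67×55.845 + 2×26.982 + 3×28.085 + 12×15.999 = 487.334 g/mol, of which 53.964 g is Al.
So Al makes up 53.964/487.334 = 0.1107 of the mass, i.e. 11.07%.

11.07 wt%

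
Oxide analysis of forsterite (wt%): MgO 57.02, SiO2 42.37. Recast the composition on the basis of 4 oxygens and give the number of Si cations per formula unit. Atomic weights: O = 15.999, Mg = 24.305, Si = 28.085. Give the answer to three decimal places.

MgO: 57.02/40.304 = 1.41475 mol → 1.41475 mol Mg, 1.41475 mol O.
SiO2: 42.37/60.083 = 0.70519 mol → 0.70519 mol Si, 1.41038 mol O.
Total oxygen = 2.82513 mol. Normalization factor = 4/2.82513 = 1.41586.
Si per 4 O = 0.70519 × 1.41586 = 0.998.

0.998 Si apfu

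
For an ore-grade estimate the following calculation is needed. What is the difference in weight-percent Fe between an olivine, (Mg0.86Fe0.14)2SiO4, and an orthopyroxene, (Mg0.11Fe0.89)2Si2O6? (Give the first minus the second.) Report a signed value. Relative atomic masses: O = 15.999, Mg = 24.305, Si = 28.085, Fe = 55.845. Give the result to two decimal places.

-28.23 percentage points

M((Mg0.86Fe0.14)2SiO4) = 149.522 g/mol, so wt% Fe = 15.637/149.522 × 100 = 10.46%.
M((Mg0.11Fe0.89)2Si2O6) = 256.915 g/mol, so wt% Fe = 99.404/256.915 × 100 = 38.69%.
10.46 − 38.69 = -28.23 pp.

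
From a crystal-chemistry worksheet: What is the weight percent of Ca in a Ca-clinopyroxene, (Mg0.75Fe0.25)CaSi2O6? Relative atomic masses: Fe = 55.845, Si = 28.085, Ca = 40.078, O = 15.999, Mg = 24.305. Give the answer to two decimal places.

17.86 wt%

Molar mass of (Mg0.75Fe0.25)CaSi2O6: 0.75·24.305 + 0.25·55.845 + 1·40.078 + 2·28.085 + 6·15.999 = 224.432 g/mol.
Mass of Ca per formula unit: 1 × 40.078 = 40.078 g.
Weight fraction Ca = 40.078 / 224.432 = 0.1786.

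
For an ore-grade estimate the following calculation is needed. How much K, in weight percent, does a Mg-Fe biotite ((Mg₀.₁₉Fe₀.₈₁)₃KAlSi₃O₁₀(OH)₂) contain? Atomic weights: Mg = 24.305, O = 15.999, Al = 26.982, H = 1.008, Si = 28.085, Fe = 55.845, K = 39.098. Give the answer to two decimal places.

Molar mass of (Mg₀.₁₉Fe₀.₈₁)₃KAlSi₃O₁₀(OH)₂: 0.57*24.305 + 2.43*55.845 + 1*39.098 + 1*26.982 + 3*28.085 + 12*15.999 + 2*1.008 = 493.896 g/mol.
Mass of K per formula unit: 1 × 39.098 = 39.098 g.
Weight fraction K = 39.098 / 493.896 = 0.0792.

7.92 weight percent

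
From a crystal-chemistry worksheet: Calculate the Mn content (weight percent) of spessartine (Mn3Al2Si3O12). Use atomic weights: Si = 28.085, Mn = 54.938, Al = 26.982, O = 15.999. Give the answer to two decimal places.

M(Mn3Al2Si3O12) = 495.021 g/mol.
Mn contributes 3 × 54.938 = 164.814 g per mole.
164.814/495.021 = 0.3329 → 33.29%.

33.29 weight percent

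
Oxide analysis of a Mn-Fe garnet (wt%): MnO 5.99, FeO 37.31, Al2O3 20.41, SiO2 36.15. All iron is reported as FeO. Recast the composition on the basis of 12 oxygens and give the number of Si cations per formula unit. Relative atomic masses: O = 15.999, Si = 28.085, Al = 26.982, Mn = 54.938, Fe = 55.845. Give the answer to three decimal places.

2.999 Si apfu

MnO (M=70.937): mol = 0.08444; Mn = 0.08444, O = 0.08444.
FeO (M=71.844): mol = 0.51932; Fe = 0.51932, O = 0.51932.
Al2O3 (M=101.961): mol = 0.20017; Al = 0.40034, O = 0.60051.
SiO2 (M=60.083): mol = 0.60167; Si = 0.60167, O = 1.20334.
ΣO = 2.40761; factor = 12/ΣO = 4.98420.
Si apfu = 0.60167 × 4.98420 = 2.999.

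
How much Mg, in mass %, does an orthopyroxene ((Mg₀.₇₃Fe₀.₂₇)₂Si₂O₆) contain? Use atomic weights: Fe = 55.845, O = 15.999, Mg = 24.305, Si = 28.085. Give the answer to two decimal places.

16.29 mass %

M((Mg₀.₇₃Fe₀.₂₇)₂Si₂O₆) = 217.806 g/mol.
Mg contributes 1.46 × 24.305 = 35.485 g per mole.
35.485/217.806 = 0.1629 → 16.29%.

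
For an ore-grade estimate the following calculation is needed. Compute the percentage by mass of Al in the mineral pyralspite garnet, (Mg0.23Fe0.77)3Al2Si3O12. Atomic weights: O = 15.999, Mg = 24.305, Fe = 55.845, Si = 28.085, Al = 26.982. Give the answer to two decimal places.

11.34 wt%

Formula mass = 0.69×24.305 + 2.31×55.845 + 2×26.982 + 3×28.085 + 12×15.999 = 475.979 g/mol, of which 53.964 g is Al.
So Al makes up 53.964/475.979 = 0.1134 of the mass, i.e. 11.34%.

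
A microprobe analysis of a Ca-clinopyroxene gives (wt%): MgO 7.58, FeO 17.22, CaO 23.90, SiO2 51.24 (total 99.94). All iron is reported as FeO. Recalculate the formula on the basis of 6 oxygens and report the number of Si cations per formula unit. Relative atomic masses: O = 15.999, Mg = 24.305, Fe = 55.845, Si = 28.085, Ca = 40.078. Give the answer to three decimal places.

MgO (M=40.304): mol = 0.18807; Mg = 0.18807, O = 0.18807.
FeO (M=71.844): mol = 0.23969; Fe = 0.23969, O = 0.23969.
CaO (M=56.077): mol = 0.42620; Ca = 0.42620, O = 0.42620.
SiO2 (M=60.083): mol = 0.85282; Si = 0.85282, O = 1.70564.
ΣO = 2.55960; factor = 6/ΣO = 2.34412.
Si apfu = 0.85282 × 2.34412 = 1.999.

1.999 Si apfu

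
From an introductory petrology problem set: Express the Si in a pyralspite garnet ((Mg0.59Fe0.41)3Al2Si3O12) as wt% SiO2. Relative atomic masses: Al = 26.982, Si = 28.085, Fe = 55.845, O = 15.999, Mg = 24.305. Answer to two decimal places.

40.79 wt%

M((Mg0.59Fe0.41)3Al2Si3O12) = 441.916 g/mol; M(SiO2) = 60.083 g/mol.
Moles SiO2 per formula unit = 3 Si ÷ 1 = 3.0000.
SiO2 fraction = (3.0000 × 60.083) / 441.916 = 180.249/441.916 = 0.4079.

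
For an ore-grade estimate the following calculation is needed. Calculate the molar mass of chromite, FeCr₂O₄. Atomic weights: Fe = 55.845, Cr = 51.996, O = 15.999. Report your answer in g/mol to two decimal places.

The formula mass is the sum 1*55.845 + 2*51.996 + 4*15.999.

223.83 g/mol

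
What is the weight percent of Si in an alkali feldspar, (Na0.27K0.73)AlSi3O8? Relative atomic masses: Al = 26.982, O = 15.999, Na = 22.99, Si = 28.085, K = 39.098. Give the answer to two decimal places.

30.75 mass %

Molar mass of (Na0.27K0.73)AlSi3O8: 0.27·22.99 + 0.73·39.098 + 1·26.982 + 3·28.085 + 8·15.999 = 273.978 g/mol.
Mass of Si per formula unit: 3 × 28.085 = 84.255 g.
Weight fraction Si = 84.255 / 273.978 = 0.3075.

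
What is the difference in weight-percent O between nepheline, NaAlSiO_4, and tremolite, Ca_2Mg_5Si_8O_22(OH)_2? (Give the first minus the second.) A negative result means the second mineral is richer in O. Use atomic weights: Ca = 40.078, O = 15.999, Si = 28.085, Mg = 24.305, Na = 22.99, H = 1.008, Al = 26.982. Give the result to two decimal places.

First mineral: 63.996 g O in 142.053 g formula = 45.05 wt% O.
Second mineral: 383.976 g O in 812.353 g formula = 47.27 wt% O.
45.05% − 47.27% gives a difference of -2.22 percentage points.

-2.22 percentage points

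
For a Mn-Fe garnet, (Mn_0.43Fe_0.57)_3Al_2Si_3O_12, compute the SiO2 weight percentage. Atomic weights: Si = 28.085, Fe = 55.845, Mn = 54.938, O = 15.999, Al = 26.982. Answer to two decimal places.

36.30 wt%

Formula mass = 496.572 g/mol.
3 Si → 3.0000 mol SiO2 per formula unit; M(SiO2) = 60.083, so SiO2 mass = 180.249 g.
180.249/496.572 × 100 = 36.30 wt%.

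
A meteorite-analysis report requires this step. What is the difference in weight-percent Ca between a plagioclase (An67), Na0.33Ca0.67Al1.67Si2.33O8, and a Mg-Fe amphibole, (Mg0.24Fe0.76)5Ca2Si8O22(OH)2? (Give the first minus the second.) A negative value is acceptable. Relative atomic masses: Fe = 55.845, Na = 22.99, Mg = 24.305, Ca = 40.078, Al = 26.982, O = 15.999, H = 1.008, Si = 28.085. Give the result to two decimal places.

1.24 percentage points

M(Na0.33Ca0.67Al1.67Si2.33O8) = 272.929 g/mol, so wt% Ca = 26.852/272.929 × 100 = 9.84%.
M((Mg0.24Fe0.76)5Ca2Si8O22(OH)2) = 932.205 g/mol, so wt% Ca = 80.156/932.205 × 100 = 8.60%.
9.84 − 8.60 = 1.24 pp.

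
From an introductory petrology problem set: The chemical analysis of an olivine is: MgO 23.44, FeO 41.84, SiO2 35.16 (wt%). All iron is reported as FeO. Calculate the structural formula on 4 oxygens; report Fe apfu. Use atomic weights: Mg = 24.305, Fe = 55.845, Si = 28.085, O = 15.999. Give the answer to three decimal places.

23.44 wt% MgO ÷ 40.304 g/mol = 0.58158 mol, giving 0.58158 Mg and 0.58158 O.
41.84 wt% FeO ÷ 71.844 g/mol = 0.58237 mol, giving 0.58237 Fe and 0.58237 O.
35.16 wt% SiO2 ÷ 60.083 g/mol = 0.58519 mol, giving 0.58519 Si and 1.17038 O.
Oxygen sums to 2.33433; scaling by 4/2.33433 = 1.71355 puts the formula on 4 O.
Fe: 0.58237 × 1.71355 = 0.998 atoms per formula unit.

0.998 Fe apfu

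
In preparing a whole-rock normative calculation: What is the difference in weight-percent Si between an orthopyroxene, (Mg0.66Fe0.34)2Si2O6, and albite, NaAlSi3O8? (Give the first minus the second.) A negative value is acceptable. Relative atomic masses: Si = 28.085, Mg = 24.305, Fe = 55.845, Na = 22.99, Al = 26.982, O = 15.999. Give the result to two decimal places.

Si in (Mg0.66Fe0.34)2Si2O6: molar mass 222.221 g/mol; 2×28.085 = 56.170 g → 25.28 wt%.
Si in NaAlSi3O8: molar mass 262.219 g/mol; 3×28.085 = 84.255 g → 32.13 wt%.
Difference = 25.28 − 32.13 = -6.85 percentage points.

-6.85 percentage points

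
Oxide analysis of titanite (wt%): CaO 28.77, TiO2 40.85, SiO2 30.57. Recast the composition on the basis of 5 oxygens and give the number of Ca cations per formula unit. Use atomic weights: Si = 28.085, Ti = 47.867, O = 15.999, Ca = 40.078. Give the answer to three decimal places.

CaO (M=56.077): mol = 0.51304; Ca = 0.51304, O = 0.51304.
TiO2 (M=79.865): mol = 0.51149; Ti = 0.51149, O = 1.02298.
SiO2 (M=60.083): mol = 0.50880; Si = 0.50880, O = 1.01760.
ΣO = 2.55362; factor = 5/ΣO = 1.95800.
Ca apfu = 0.51304 × 1.95800 = 1.005.

1.005 Ca apfu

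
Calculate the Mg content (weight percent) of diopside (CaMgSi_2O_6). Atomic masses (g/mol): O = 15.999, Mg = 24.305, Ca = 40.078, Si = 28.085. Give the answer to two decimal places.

11.22 weight percent

Molar mass of CaMgSi_2O_6: 1·40.078 + 1·24.305 + 2·28.085 + 6·15.999 = 216.547 g/mol.
Mass of Mg per formula unit: 1 × 24.305 = 24.305 g.
Weight fraction Mg = 24.305 / 216.547 = 0.1122.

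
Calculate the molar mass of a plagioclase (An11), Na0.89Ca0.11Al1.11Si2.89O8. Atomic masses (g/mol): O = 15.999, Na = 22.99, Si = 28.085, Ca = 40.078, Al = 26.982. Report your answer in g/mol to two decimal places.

The formula mass is the sum 0.89×22.99 + 0.11×40.078 + 1.11×26.982 + 2.89×28.085 + 8×15.999.

263.98 g/mol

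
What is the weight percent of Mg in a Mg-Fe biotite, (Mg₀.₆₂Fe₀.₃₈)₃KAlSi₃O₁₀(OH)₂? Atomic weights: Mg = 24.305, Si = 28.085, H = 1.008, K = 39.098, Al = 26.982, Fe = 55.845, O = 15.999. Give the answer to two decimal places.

9.97 mass %

Formula mass = 1.86*24.305 + 1.14*55.845 + 1*39.098 + 1*26.982 + 3*28.085 + 12*15.999 + 2*1.008 = 453.210 g/mol, of which 45.207 g is Mg.
So Mg makes up 45.207/453.210 = 0.0997 of the mass, i.e. 9.97%.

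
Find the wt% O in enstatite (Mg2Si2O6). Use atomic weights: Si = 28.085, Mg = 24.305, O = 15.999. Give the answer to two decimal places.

M(Mg2Si2O6) = 200.774 g/mol.
O contributes 6 × 15.999 = 95.994 g per mole.
95.994/200.774 = 0.4781 → 47.81%.

47.81 weight percent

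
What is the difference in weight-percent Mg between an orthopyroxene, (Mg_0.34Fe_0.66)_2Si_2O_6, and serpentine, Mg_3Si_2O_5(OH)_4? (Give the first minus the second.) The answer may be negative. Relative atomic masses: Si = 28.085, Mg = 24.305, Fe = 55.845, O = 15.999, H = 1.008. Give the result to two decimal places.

M((Mg_0.34Fe_0.66)_2Si_2O_6) = 242.407 g/mol, so wt% Mg = 16.527/242.407 × 100 = 6.82%.
M(Mg_3Si_2O_5(OH)_4) = 277.108 g/mol, so wt% Mg = 72.915/277.108 × 100 = 26.31%.
6.82 − 26.31 = -19.49 pp.

-19.49 percentage points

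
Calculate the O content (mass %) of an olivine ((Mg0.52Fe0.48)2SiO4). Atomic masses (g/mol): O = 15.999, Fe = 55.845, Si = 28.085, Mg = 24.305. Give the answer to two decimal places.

37.43 mass %

Molar mass of (Mg0.52Fe0.48)2SiO4: 1.04×24.305 + 0.96×55.845 + 1×28.085 + 4×15.999 = 170.969 g/mol.
Mass of O per formula unit: 4 × 15.999 = 63.996 g.
Weight fraction O = 63.996 / 170.969 = 0.3743.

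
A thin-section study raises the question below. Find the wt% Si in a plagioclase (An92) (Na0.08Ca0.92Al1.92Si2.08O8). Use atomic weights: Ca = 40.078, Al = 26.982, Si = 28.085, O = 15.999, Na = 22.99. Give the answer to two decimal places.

Formula mass = 0.08*22.99 + 0.92*40.078 + 1.92*26.982 + 2.08*28.085 + 8*15.999 = 276.925 g/mol, of which 58.417 g is Si.
So Si makes up 58.417/276.925 = 0.2109 of the mass, i.e. 21.09%.

21.09 mass %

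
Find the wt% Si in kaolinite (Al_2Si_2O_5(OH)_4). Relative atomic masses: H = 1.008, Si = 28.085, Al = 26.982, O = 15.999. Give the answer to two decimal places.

Formula mass = 2×26.982 + 2×28.085 + 9×15.999 + 4×1.008 = 258.157 g/mol, of which 56.170 g is Si.
So Si makes up 56.170/258.157 = 0.2176 of the mass, i.e. 21.76%.

21.76 weight percent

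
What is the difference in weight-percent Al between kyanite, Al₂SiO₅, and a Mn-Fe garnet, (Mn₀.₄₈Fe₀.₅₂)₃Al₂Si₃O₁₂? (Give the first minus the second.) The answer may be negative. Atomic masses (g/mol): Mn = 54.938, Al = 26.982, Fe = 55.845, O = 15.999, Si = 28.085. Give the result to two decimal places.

Al in Al₂SiO₅: molar mass 162.044 g/mol; 2×26.982 = 53.964 g → 33.30 wt%.
Al in (Mn₀.₄₈Fe₀.₅₂)₃Al₂Si₃O₁₂: molar mass 496.436 g/mol; 2×26.982 = 53.964 g → 10.87 wt%.
Difference = 33.30 − 10.87 = 22.43 percentage points.

22.43 percentage points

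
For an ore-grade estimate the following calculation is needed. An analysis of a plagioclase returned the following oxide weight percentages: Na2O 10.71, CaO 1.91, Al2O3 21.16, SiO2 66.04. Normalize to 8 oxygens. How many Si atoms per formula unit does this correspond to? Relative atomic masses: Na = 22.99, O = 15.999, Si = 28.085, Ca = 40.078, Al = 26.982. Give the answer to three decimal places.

2.904 Si apfu

Na2O (M=61.979): mol = 0.17280; Na = 0.34560, O = 0.17280.
CaO (M=56.077): mol = 0.03406; Ca = 0.03406, O = 0.03406.
Al2O3 (M=101.961): mol = 0.20753; Al = 0.41506, O = 0.62259.
SiO2 (M=60.083): mol = 1.09915; Si = 1.09915, O = 2.19830.
ΣO = 3.02775; factor = 8/ΣO = 2.64223.
Si apfu = 1.09915 × 2.64223 = 2.904.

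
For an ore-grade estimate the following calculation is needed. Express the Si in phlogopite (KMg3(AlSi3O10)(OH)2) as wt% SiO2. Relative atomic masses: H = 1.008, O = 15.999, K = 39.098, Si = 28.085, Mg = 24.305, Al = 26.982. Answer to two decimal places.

Molar mass of KMg3(AlSi3O10)(OH)2 = 1×39.098 + 3×24.305 + 1×26.982 + 3×28.085 + 12×15.999 + 2×1.008 = 417.254 g/mol.
Each formula unit contains 3 Si, equivalent to 3/1 = 3.0000 mol SiO2.
M(SiO2) = 1×28.085 + 2×15.999 = 60.083 g/mol.
Mass of SiO2 per formula unit = 3.0000 × 60.083 = 180.249 g.
SiO2 wt% = 180.249 / 417.254 × 100 = 43.20%.

43.20 wt%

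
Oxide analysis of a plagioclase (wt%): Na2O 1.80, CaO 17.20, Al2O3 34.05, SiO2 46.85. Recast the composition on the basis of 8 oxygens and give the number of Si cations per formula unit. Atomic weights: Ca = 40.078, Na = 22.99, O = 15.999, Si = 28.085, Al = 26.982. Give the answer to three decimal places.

2.153 Si apfu

Na2O (M=61.979): mol = 0.02904; Na = 0.05808, O = 0.02904.
CaO (M=56.077): mol = 0.30672; Ca = 0.30672, O = 0.30672.
Al2O3 (M=101.961): mol = 0.33395; Al = 0.66790, O = 1.00185.
SiO2 (M=60.083): mol = 0.77975; Si = 0.77975, O = 1.55950.
ΣO = 2.89711; factor = 8/ΣO = 2.76137.
Si apfu = 0.77975 × 2.76137 = 2.153.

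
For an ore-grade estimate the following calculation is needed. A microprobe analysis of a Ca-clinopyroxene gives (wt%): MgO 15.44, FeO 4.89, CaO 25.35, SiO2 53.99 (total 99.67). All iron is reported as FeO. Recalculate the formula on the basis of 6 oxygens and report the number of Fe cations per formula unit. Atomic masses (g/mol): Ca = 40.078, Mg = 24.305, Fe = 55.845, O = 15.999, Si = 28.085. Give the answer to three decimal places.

0.151 Fe apfu

MgO (M=40.304): mol = 0.38309; Mg = 0.38309, O = 0.38309.
FeO (M=71.844): mol = 0.06806; Fe = 0.06806, O = 0.06806.
CaO (M=56.077): mol = 0.45206; Ca = 0.45206, O = 0.45206.
SiO2 (M=60.083): mol = 0.89859; Si = 0.89859, O = 1.79718.
ΣO = 2.70039; factor = 6/ΣO = 2.22190.
Fe apfu = 0.06806 × 2.22190 = 0.151.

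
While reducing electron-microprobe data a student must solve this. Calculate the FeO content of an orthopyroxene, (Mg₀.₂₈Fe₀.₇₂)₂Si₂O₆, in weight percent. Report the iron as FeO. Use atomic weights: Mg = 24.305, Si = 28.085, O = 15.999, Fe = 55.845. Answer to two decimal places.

Molar mass of (Mg₀.₂₈Fe₀.₇₂)₂Si₂O₆ = 0.56·24.305 + 1.44·55.845 + 2·28.085 + 6·15.999 = 246.192 g/mol.
Each formula unit contains 1.44 Fe, equivalent to 1.44/1 = 1.4400 mol FeO.
M(FeO) = 1×55.845 + 1×15.999 = 71.844 g/mol.
Mass of FeO per formula unit = 1.4400 × 71.844 = 103.455 g.
FeO wt% = 103.455 / 246.192 × 100 = 42.02%.

42.02 wt%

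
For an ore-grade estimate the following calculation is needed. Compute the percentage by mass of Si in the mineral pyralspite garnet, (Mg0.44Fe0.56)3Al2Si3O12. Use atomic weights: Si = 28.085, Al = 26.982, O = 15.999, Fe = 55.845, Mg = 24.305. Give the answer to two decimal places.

18.47 mass %

M((Mg0.44Fe0.56)3Al2Si3O12) = 456.109 g/mol.
Si contributes 3 × 28.085 = 84.255 g per mole.
84.255/456.109 = 0.1847 → 18.47%.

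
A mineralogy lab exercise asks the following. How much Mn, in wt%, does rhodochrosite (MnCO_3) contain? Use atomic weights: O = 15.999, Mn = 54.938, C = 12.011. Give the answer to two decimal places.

47.79 wt%

Molar mass of MnCO_3: 1·54.938 + 1·12.011 + 3·15.999 = 114.946 g/mol.
Mass of Mn per formula unit: 1 × 54.938 = 54.938 g.
Weight fraction Mn = 54.938 / 114.946 = 0.4779.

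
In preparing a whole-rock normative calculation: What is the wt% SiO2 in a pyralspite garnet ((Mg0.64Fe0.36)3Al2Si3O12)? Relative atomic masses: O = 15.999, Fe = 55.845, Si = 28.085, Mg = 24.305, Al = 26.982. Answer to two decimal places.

Molar mass of (Mg0.64Fe0.36)3Al2Si3O12 = 1.92·24.305 + 1.08·55.845 + 2·26.982 + 3·28.085 + 12·15.999 = 437.185 g/mol.
Each formula unit contains 3 Si, equivalent to 3/1 = 3.0000 mol SiO2.
M(SiO2) = 1×28.085 + 2×15.999 = 60.083 g/mol.
Mass of SiO2 per formula unit = 3.0000 × 60.083 = 180.249 g.
SiO2 wt% = 180.249 / 437.185 × 100 = 41.23%.

41.23 wt%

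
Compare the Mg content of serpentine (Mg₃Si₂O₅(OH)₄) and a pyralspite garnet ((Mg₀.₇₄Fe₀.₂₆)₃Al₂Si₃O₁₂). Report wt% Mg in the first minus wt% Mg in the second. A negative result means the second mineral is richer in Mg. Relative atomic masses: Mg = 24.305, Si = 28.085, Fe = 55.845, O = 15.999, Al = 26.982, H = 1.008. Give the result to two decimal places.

13.70 percentage points

M(Mg₃Si₂O₅(OH)₄) = 277.108 g/mol, so wt% Mg = 72.915/277.108 × 100 = 26.31%.
M((Mg₀.₇₄Fe₀.₂₆)₃Al₂Si₃O₁₂) = 427.723 g/mol, so wt% Mg = 53.957/427.723 × 100 = 12.61%.
26.31 − 12.61 = 13.70 pp.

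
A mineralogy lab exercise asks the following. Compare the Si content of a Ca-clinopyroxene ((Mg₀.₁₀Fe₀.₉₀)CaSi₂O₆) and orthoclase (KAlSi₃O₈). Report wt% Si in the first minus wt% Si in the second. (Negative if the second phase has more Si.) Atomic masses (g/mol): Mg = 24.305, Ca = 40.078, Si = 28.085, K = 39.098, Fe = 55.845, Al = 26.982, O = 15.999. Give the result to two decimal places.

M((Mg₀.₁₀Fe₀.₉₀)CaSi₂O₆) = 244.933 g/mol, so wt% Si = 56.170/244.933 × 100 = 22.93%.
M(KAlSi₃O₈) = 278.327 g/mol, so wt% Si = 84.255/278.327 × 100 = 30.27%.
22.93 − 30.27 = -7.34 pp.

-7.34 percentage points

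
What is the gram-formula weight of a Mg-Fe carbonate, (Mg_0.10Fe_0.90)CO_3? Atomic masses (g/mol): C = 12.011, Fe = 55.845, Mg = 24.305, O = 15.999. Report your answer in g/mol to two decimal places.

112.70 g/mol

M = 0.10·24.305 + 0.90·55.845 + 1·12.011 + 3·15.999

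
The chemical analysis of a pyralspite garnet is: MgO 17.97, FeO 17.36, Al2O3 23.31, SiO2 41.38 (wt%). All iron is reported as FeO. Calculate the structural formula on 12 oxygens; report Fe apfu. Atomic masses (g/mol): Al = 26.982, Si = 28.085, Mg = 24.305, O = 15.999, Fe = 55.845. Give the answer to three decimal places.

17.97 wt% MgO ÷ 40.304 g/mol = 0.44586 mol, giving 0.44586 Mg and 0.44586 O.
17.36 wt% FeO ÷ 71.844 g/mol = 0.24163 mol, giving 0.24163 Fe and 0.24163 O.
23.31 wt% Al2O3 ÷ 101.961 g/mol = 0.22862 mol, giving 0.45724 Al and 0.68586 O.
41.38 wt% SiO2 ÷ 60.083 g/mol = 0.68871 mol, giving 0.68871 Si and 1.37742 O.
Oxygen sums to 2.75077; scaling by 12/2.75077 = 4.36241 puts the formula on 12 O.
Fe: 0.24163 × 4.36241 = 1.054 atoms per formula unit.

1.054 Fe apfu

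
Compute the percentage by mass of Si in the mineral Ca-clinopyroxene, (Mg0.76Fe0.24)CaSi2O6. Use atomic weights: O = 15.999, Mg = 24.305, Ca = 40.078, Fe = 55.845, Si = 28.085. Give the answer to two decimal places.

25.06 weight percent

M((Mg0.76Fe0.24)CaSi2O6) = 224.117 g/mol.
Si contributes 2 × 28.085 = 56.170 g per mole.
56.170/224.117 = 0.2506 → 25.06%.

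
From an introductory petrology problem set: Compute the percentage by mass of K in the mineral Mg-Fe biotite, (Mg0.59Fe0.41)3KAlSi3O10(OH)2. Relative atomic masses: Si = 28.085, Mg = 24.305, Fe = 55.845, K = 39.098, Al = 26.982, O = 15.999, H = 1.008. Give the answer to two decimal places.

Formula mass = 1.77×24.305 + 1.23×55.845 + 1×39.098 + 1×26.982 + 3×28.085 + 12×15.999 + 2×1.008 = 456.048 g/mol, of which 39.098 g is K.
So K makes up 39.098/456.048 = 0.0857 of the mass, i.e. 8.57%.

8.57 mass %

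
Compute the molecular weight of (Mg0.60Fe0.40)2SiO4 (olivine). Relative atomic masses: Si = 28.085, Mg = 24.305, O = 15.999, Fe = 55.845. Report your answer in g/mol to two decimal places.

Mg: 1.20 × 24.305 = 29.1660
Fe: 0.80 × 55.845 = 44.6760
Si: 1 × 28.085 = 28.0850
O: 4 × 15.999 = 63.9960
Summing the contributions gives the formula mass.

165.92 g/mol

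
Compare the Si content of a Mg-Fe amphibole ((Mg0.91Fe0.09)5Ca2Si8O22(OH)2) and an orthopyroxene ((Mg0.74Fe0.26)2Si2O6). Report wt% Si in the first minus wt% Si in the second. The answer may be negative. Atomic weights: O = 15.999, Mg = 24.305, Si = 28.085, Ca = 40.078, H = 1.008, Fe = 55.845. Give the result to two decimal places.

First mineral: 224.680 g Si in 826.546 g formula = 27.18 wt% Si.
Second mineral: 56.170 g Si in 217.175 g formula = 25.86 wt% Si.
27.18% − 25.86% gives a difference of 1.32 percentage points.

1.32 percentage points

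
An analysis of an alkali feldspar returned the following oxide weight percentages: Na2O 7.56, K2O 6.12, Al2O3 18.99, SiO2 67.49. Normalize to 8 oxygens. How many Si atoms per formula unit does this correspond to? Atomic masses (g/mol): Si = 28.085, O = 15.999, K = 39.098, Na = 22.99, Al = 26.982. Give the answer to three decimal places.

Na2O: 7.56/61.979 = 0.12198 mol → 0.24396 mol Na, 0.12198 mol O.
K2O: 6.12/94.195 = 0.06497 mol → 0.12994 mol K, 0.06497 mol O.
Al2O3: 18.99/101.961 = 0.18625 mol → 0.37250 mol Al, 0.55875 mol O.
SiO2: 67.49/60.083 = 1.12328 mol → 1.12328 mol Si, 2.24656 mol O.
Total oxygen = 2.99226 mol. Normalization factor = 8/2.99226 = 2.67356.
Si per 8 O = 1.12328 × 2.67356 = 3.003.

3.003 Si apfu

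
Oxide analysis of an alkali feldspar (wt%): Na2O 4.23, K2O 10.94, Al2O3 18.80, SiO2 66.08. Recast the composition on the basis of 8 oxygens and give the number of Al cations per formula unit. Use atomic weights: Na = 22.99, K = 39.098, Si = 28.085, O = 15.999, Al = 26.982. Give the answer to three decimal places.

Na2O (M=61.979): mol = 0.06825; Na = 0.13650, O = 0.06825.
K2O (M=94.195): mol = 0.11614; K = 0.23228, O = 0.11614.
Al2O3 (M=101.961): mol = 0.18438; Al = 0.36876, O = 0.55314.
SiO2 (M=60.083): mol = 1.09981; Si = 1.09981, O = 2.19962.
ΣO = 2.93715; factor = 8/ΣO = 2.72373.
Al apfu = 0.36876 × 2.72373 = 1.004.

1.004 Al apfu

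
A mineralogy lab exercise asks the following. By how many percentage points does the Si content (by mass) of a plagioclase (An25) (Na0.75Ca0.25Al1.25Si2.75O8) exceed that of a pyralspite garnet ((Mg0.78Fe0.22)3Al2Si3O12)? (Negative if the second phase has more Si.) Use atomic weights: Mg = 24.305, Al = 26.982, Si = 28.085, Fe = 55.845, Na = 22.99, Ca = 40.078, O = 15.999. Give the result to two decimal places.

Si in Na0.75Ca0.25Al1.25Si2.75O8: molar mass 266.215 g/mol; 2.75×28.085 = 77.234 g → 29.01 wt%.
Si in (Mg0.78Fe0.22)3Al2Si3O12: molar mass 423.938 g/mol; 3×28.085 = 84.255 g → 19.87 wt%.
Difference = 29.01 − 19.87 = 9.14 percentage points.

9.14 percentage points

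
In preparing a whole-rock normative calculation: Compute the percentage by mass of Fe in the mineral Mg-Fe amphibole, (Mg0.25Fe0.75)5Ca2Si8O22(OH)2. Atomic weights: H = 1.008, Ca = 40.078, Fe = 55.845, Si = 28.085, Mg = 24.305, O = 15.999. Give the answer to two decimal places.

22.50 mass %

Formula mass = 1.25·24.305 + 3.75·55.845 + 2·40.078 + 8·28.085 + 24·15.999 + 2·1.008 = 930.628 g/mol, of which 209.419 g is Fe.
So Fe makes up 209.419/930.628 = 0.2250 of the mass, i.e. 22.50%.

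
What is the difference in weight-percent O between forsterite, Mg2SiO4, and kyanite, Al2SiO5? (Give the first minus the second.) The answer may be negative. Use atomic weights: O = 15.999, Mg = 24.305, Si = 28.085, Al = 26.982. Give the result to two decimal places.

O in Mg2SiO4: molar mass 140.691 g/mol; 4×15.999 = 63.996 g → 45.49 wt%.
O in Al2SiO5: molar mass 162.044 g/mol; 5×15.999 = 79.995 g → 49.37 wt%.
Difference = 45.49 − 49.37 = -3.88 percentage points.

-3.88 percentage points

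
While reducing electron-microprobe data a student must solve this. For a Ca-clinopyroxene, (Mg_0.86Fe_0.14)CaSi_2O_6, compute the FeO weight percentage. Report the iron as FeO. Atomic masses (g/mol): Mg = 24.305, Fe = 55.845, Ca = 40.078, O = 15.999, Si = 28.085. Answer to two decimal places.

Formula mass = 220.963 g/mol.
0.14 Fe → 0.1400 mol FeO per formula unit; M(FeO) = 71.844, so FeO mass = 10.058 g.
10.058/220.963 × 100 = 4.55 wt%.

4.55 wt%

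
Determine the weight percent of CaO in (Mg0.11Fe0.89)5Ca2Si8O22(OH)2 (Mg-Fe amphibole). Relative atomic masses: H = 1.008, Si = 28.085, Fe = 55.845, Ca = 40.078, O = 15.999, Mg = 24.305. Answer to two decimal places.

Molar mass of (Mg0.11Fe0.89)5Ca2Si8O22(OH)2 = 0.55·24.305 + 4.45·55.845 + 2·40.078 + 8·28.085 + 24·15.999 + 2·1.008 = 952.706 g/mol.
Each formula unit contains 2 Ca, equivalent to 2/1 = 2.0000 mol CaO.
M(CaO) = 1×40.078 + 1×15.999 = 56.077 g/mol.
Mass of CaO per formula unit = 2.0000 × 56.077 = 112.154 g.
CaO wt% = 112.154 / 952.706 × 100 = 11.77%.

11.77 wt%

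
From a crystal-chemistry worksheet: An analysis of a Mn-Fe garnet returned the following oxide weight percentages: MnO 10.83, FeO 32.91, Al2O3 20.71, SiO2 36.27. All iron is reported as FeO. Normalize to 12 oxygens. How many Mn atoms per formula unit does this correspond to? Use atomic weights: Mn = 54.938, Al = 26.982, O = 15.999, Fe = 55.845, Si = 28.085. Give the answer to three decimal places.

0.755 Mn apfu

MnO: 10.83/70.937 = 0.15267 mol → 0.15267 mol Mn, 0.15267 mol O.
FeO: 32.91/71.844 = 0.45808 mol → 0.45808 mol Fe, 0.45808 mol O.
Al2O3: 20.71/101.961 = 0.20312 mol → 0.40624 mol Al, 0.60936 mol O.
SiO2: 36.27/60.083 = 0.60366 mol → 0.60366 mol Si, 1.20732 mol O.
Total oxygen = 2.42743 mol. Normalization factor = 12/2.42743 = 4.94350.
Mn per 12 O = 0.15267 × 4.94350 = 0.755.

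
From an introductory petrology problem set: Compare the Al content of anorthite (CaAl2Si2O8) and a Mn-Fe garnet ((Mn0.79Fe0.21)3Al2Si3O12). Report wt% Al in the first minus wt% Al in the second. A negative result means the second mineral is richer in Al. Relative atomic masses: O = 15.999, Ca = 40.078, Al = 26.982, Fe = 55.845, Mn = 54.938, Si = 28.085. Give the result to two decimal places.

8.51 percentage points

First mineral: 53.964 g Al in 278.204 g formula = 19.40 wt% Al.
Second mineral: 53.964 g Al in 495.592 g formula = 10.89 wt% Al.
19.40% − 10.89% gives a difference of 8.51 percentage points.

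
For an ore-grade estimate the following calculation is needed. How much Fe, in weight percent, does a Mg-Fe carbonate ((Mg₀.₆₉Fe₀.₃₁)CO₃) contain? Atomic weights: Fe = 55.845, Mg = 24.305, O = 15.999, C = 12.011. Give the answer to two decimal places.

18.40 weight percent

M((Mg₀.₆₉Fe₀.₃₁)CO₃) = 94.090 g/mol.
Fe contributes 0.31 × 55.845 = 17.312 g per mole.
17.312/94.090 = 0.1840 → 18.40%.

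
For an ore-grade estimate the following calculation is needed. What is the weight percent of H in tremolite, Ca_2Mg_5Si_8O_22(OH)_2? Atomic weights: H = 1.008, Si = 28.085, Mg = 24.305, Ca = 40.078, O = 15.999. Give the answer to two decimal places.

Formula mass = 2*40.078 + 5*24.305 + 8*28.085 + 24*15.999 + 2*1.008 = 812.353 g/mol, of which 2.016 g is H.
So H makes up 2.016/812.353 = 0.0025 of the mass, i.e. 0.25%.

0.25 mass %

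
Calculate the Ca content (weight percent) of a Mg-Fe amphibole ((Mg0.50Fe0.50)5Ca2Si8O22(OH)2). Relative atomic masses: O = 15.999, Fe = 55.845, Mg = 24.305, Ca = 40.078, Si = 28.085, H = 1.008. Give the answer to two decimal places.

8.99 weight percent

M((Mg0.50Fe0.50)5Ca2Si8O22(OH)2) = 891.203 g/mol.
Ca contributes 2 × 40.078 = 80.156 g per mole.
80.156/891.203 = 0.0899 → 8.99%.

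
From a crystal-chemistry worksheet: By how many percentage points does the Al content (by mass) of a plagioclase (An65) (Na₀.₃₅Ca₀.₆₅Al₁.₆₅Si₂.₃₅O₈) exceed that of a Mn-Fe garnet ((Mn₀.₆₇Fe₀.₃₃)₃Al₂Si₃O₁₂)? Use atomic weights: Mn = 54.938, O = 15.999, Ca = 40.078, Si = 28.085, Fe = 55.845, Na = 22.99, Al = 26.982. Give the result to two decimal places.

M(Na₀.₃₅Ca₀.₆₅Al₁.₆₅Si₂.₃₅O₈) = 272.609 g/mol, so wt% Al = 44.520/272.609 × 100 = 16.33%.
M((Mn₀.₆₇Fe₀.₃₃)₃Al₂Si₃O₁₂) = 495.919 g/mol, so wt% Al = 53.964/495.919 × 100 = 10.88%.
16.33 − 10.88 = 5.45 pp.

5.45 percentage points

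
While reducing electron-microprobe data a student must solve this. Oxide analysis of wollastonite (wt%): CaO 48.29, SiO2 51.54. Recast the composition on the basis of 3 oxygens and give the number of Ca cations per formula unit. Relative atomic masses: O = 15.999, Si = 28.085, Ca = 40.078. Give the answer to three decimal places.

CaO (M=56.077): mol = 0.86114; Ca = 0.86114, O = 0.86114.
SiO2 (M=60.083): mol = 0.85781; Si = 0.85781, O = 1.71562.
ΣO = 2.57676; factor = 3/ΣO = 1.16425.
Ca apfu = 0.86114 × 1.16425 = 1.003.

1.003 Ca apfu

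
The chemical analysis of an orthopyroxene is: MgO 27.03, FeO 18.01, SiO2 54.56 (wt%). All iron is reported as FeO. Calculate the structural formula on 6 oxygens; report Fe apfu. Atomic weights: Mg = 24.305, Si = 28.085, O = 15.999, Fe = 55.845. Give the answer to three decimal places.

0.549 Fe apfu

MgO (M=40.304): mol = 0.67065; Mg = 0.67065, O = 0.67065.
FeO (M=71.844): mol = 0.25068; Fe = 0.25068, O = 0.25068.
SiO2 (M=60.083): mol = 0.90808; Si = 0.90808, O = 1.81616.
ΣO = 2.73749; factor = 6/ΣO = 2.19179.
Fe apfu = 0.25068 × 2.19179 = 0.549.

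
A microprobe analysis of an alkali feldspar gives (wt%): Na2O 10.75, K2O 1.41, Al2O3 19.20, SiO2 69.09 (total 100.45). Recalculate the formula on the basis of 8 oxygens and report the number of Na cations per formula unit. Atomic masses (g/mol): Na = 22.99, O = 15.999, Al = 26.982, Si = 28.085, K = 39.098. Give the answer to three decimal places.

Na2O (M=61.979): mol = 0.17345; Na = 0.34690, O = 0.17345.
K2O (M=94.195): mol = 0.01497; K = 0.02994, O = 0.01497.
Al2O3 (M=101.961): mol = 0.18831; Al = 0.37662, O = 0.56493.
SiO2 (M=60.083): mol = 1.14991; Si = 1.14991, O = 2.29982.
ΣO = 3.05317; factor = 8/ΣO = 2.62023.
Na apfu = 0.34690 × 2.62023 = 0.909.

0.909 Na apfu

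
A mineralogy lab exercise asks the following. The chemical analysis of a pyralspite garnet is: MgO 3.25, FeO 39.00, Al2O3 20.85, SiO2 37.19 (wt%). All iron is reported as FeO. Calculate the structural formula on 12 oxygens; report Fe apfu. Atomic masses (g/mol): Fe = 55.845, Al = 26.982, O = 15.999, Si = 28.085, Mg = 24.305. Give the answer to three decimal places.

MgO (M=40.304): mol = 0.08064; Mg = 0.08064, O = 0.08064.
FeO (M=71.844): mol = 0.54284; Fe = 0.54284, O = 0.54284.
Al2O3 (M=101.961): mol = 0.20449; Al = 0.40898, O = 0.61347.
SiO2 (M=60.083): mol = 0.61898; Si = 0.61898, O = 1.23796.
ΣO = 2.47491; factor = 12/ΣO = 4.84866.
Fe apfu = 0.54284 × 4.84866 = 2.632.

2.632 Fe apfu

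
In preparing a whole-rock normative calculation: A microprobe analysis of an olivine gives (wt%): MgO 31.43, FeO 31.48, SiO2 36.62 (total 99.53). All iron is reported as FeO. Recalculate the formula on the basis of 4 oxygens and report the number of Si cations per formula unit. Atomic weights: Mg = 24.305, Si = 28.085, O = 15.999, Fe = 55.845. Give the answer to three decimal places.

1.000 Si apfu

31.43 wt% MgO ÷ 40.304 g/mol = 0.77982 mol, giving 0.77982 Mg and 0.77982 O.
31.48 wt% FeO ÷ 71.844 g/mol = 0.43817 mol, giving 0.43817 Fe and 0.43817 O.
36.62 wt% SiO2 ÷ 60.083 g/mol = 0.60949 mol, giving 0.60949 Si and 1.21898 O.
Oxygen sums to 2.43697; scaling by 4/2.43697 = 1.64138 puts the formula on 4 O.
Si: 0.60949 × 1.64138 = 1.000 atoms per formula unit.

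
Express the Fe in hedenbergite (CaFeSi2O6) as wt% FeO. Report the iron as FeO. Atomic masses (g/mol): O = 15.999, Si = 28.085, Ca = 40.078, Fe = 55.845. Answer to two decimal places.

28.96 wt%

Formula mass = 248.087 g/mol.
1 Fe → 1.0000 mol FeO per formula unit; M(FeO) = 71.844, so FeO mass = 71.844 g.
71.844/248.087 × 100 = 28.96 wt%.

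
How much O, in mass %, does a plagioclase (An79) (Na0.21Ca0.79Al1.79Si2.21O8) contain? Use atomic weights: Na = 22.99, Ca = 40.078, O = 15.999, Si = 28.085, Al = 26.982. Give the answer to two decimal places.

46.57 mass %

M(Na0.21Ca0.79Al1.79Si2.21O8) = 274.847 g/mol.
O contributes 8 × 15.999 = 127.992 g per mole.
127.992/274.847 = 0.4657 → 46.57%.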